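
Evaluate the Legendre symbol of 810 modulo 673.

Reduce the numerator: 810 ≡ 137 (mod 673), so (810/673) = (137/673).
137 ≡ 1 (mod 4), so quadratic reciprocity gives (137/673) = (673/137). Reduce: 673 ≡ 125 (mod 137). Now have (125/137).
125 ≡ 1 (mod 4), so quadratic reciprocity gives (125/137) = (137/125). Reduce: 137 ≡ 12 (mod 125). Now have (12/125).
Factor out 2: 12 = 2^2·3. Since 125 ≡ 5 (mod 8), (2/125) = -1, and (2/125)^2 = +1. Now have (3/125).
125 ≡ 1 (mod 4), so quadratic reciprocity gives (3/125) = (125/3). Reduce: 125 ≡ 2 (mod 3). Now have (2/3).
Factor out 2: 2 = 2. Since 3 ≡ 3 (mod 8), (2/3) = -1. Now have -(1/3).
(1/3) = 1. Collecting the sign factors: -1.

-1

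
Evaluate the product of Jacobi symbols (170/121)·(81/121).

1

By multiplicativity, (170·81/121) = (170/121)·(81/121).
First factor (170/121):
Reduce the numerator: 170 ≡ 49 (mod 121), so (170/121) = (49/121).
49 ≡ 1 (mod 4), so quadratic reciprocity gives (49/121) = (121/49). Reduce: 121 ≡ 23 (mod 49). Now have (23/49).
49 ≡ 1 (mod 4), so quadratic reciprocity gives (23/49) = (49/23). Reduce: 49 ≡ 3 (mod 23). Now have (3/23).
Both 3 ≡ 3 and 23 ≡ 3 (mod 4), so reciprocity gives (3/23) = -(23/3). Reduce: 23 ≡ 2 (mod 3). Now have -(2/3).
Factor out 2: 2 = 2. Since 3 ≡ 3 (mod 8), (2/3) = -1. Now have (1/3).
(1/3) = 1. Collecting the sign factors: 1.
Second factor (81/121):
81 ≡ 1 (mod 4), so quadratic reciprocity gives (81/121) = (121/81). Reduce: 121 ≡ 40 (mod 81). Now have (40/81).
Factor out 2: 40 = 2^3·5. Since 81 ≡ 1 (mod 8), (2/81) = +1, and (2/81)^3 = +1. Now have (5/81).
5 ≡ 1 (mod 4), so quadratic reciprocity gives (5/81) = (81/5). Reduce: 81 ≡ 1 (mod 5). Now have (1/5).
(1/5) = 1. Collecting the sign factors: 1.
Product: (1)·(1) = 1.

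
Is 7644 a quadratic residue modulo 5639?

yes

(7644/5639)
  = (2005/5639)    [7644 ≡ 2005 mod 5639]
  = (5639/2005)    [QR: 2005 ≡ 1 mod 4, sign kept]
  = (1629/2005)    [5639 ≡ 1629 mod 2005]
  = (2005/1629)    [QR: 1629 ≡ 1 mod 4, sign kept]
  = (376/1629)    [2005 ≡ 376 mod 1629]
  = -(47/1629)    [1629 ≡ 5 mod 8 ⇒ (2/1629)^3 = -1]
  = -(1629/47)    [QR: 1629 ≡ 1 mod 4, sign kept]
  = -(31/47)    [1629 ≡ 31 mod 47]
  = (47/31)    [QR: both ≡ 3 mod 4, sign flips]
  = (16/31)    [47 ≡ 16 mod 31]
  = (1/31)    [31 ≡ 7 mod 8 ⇒ (2/31)^4 = +1]
  = 1    [(1/31) = 1]
The Legendre symbol is 1, so x^2 ≡ 7644 (mod 5639) has solution.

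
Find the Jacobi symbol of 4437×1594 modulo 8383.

-1

By multiplicativity, (4437·1594/8383) = (4437/8383)·(1594/8383).
First factor (4437/8383):
4437 ≡ 1 (mod 4), so quadratic reciprocity gives (4437/8383) = (8383/4437). Reduce: 8383 ≡ 3946 (mod 4437). Now have (3946/4437).
Factor out 2: 3946 = 2·1973. Since 4437 ≡ 5 (mod 8), (2/4437) = -1. Now have -(1973/4437).
1973 ≡ 1 (mod 4), so quadratic reciprocity gives (1973/4437) = (4437/1973). Reduce: 4437 ≡ 491 (mod 1973). Now have -(491/1973).
1973 ≡ 1 (mod 4), so quadratic reciprocity gives (491/1973) = (1973/491). Reduce: 1973 ≡ 9 (mod 491). Now have -(9/491).
9 ≡ 1 (mod 4), so quadratic reciprocity gives (9/491) = (491/9). Reduce: 491 ≡ 5 (mod 9). Now have -(5/9).
5 ≡ 1 (mod 4), so quadratic reciprocity gives (5/9) = (9/5). Reduce: 9 ≡ 4 (mod 5). Now have -(4/5).
Factor out 2: 4 = 2^2. Since 5 ≡ 5 (mod 8), (2/5) = -1, and (2/5)^2 = +1. Now have -(1/5).
(1/5) = 1. Collecting the sign factors: -1.
Second factor (1594/8383):
Factor out 2: 1594 = 2·797. Since 8383 ≡ 7 (mod 8), (2/8383) = +1. Now have (797/8383).
797 ≡ 1 (mod 4), so quadratic reciprocity gives (797/8383) = (8383/797). Reduce: 8383 ≡ 413 (mod 797). Now have (413/797).
413 ≡ 1 (mod 4), so quadratic reciprocity gives (413/797) = (797/413). Reduce: 797 ≡ 384 (mod 413). Now have (384/413).
Factor out 2: 384 = 2^7·3. Since 413 ≡ 5 (mod 8), (2/413) = -1, and (2/413)^7 = -1. Now have -(3/413).
413 ≡ 1 (mod 4), so quadratic reciprocity gives (3/413) = (413/3). Reduce: 413 ≡ 2 (mod 3). Now have -(2/3).
Factor out 2: 2 = 2. Since 3 ≡ 3 (mod 8), (2/3) = -1. Now have (1/3).
(1/3) = 1. Collecting the sign factors: 1.
Product: (-1)·(1) = -1.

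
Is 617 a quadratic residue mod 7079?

no

617 ≡ 1 (mod 4), so quadratic reciprocity gives (617/7079) = (7079/617). Reduce: 7079 ≡ 292 (mod 617). Now have (292/617).
Factor out 2: 292 = 2^2·73. Since 617 ≡ 1 (mod 8), (2/617) = +1, and (2/617)^2 = +1. Now have (73/617).
73 ≡ 1 (mod 4), so quadratic reciprocity gives (73/617) = (617/73). Reduce: 617 ≡ 33 (mod 73). Now have (33/73).
33 ≡ 1 (mod 4), so quadratic reciprocity gives (33/73) = (73/33). Reduce: 73 ≡ 7 (mod 33). Now have (7/33).
33 ≡ 1 (mod 4), so quadratic reciprocity gives (7/33) = (33/7). Reduce: 33 ≡ 5 (mod 7). Now have (5/7).
5 ≡ 1 (mod 4), so quadratic reciprocity gives (5/7) = (7/5). Reduce: 7 ≡ 2 (mod 5). Now have (2/5).
Factor out 2: 2 = 2. Since 5 ≡ 5 (mod 8), (2/5) = -1. Now have -(1/5).
(1/5) = 1. Collecting the sign factors: -1.
(617/7079) = -1, and 7079 is prime, so 617 is not a quadratic residue mod 7079.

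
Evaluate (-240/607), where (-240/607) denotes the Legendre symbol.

(-240/607)
  = (367/607)    [-240 ≡ 367 mod 607]
  = -(607/367)    [QR: both ≡ 3 mod 4, sign flips]
  = -(240/367)    [607 ≡ 240 mod 367]
  = -(15/367)    [367 ≡ 7 mod 8 ⇒ (2/367)^4 = +1]
  = (367/15)    [QR: both ≡ 3 mod 4, sign flips]
  = (7/15)    [367 ≡ 7 mod 15]
  = -(15/7)    [QR: both ≡ 3 mod 4, sign flips]
  = -(1/7)    [15 ≡ 1 mod 7]
  = -1    [(1/7) = 1]

-1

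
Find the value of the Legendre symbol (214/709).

Factor out 2: 214 = 2·107. Since 709 ≡ 5 (mod 8), (2/709) = -1. Now have -(107/709).
709 ≡ 1 (mod 4), so quadratic reciprocity gives (107/709) = (709/107). Reduce: 709 ≡ 67 (mod 107). Now have -(67/107).
Both 67 ≡ 3 and 107 ≡ 3 (mod 4), so reciprocity gives (67/107) = -(107/67). Reduce: 107 ≡ 40 (mod 67). Now have (40/67).
Factor out 2: 40 = 2^3·5. Since 67 ≡ 3 (mod 8), (2/67) = -1, and (2/67)^3 = -1. Now have -(5/67).
5 ≡ 1 (mod 4), so quadratic reciprocity gives (5/67) = (67/5). Reduce: 67 ≡ 2 (mod 5). Now have -(2/5).
Factor out 2: 2 = 2. Since 5 ≡ 5 (mod 8), (2/5) = -1. Now have (1/5).
(1/5) = 1. Collecting the sign factors: 1.

1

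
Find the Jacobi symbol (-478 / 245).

-1

(-478 / 245)
  = (478 / 245)    [245 ≡ 1 mod 4 ⇒ (-1 / 245) = +1]
  = (233 / 245)    [478 ≡ 233 mod 245]
  = (245 / 233)    [QR: 233 ≡ 1 mod 4, sign kept]
  = (12 / 233)    [245 ≡ 12 mod 233]
  = (3 / 233)    [233 ≡ 1 mod 8 ⇒ (2 / 233)^2 = +1]
  = (233 / 3)    [QR: 233 ≡ 1 mod 4, sign kept]
  = (2 / 3)    [233 ≡ 2 mod 3]
  = -(1 / 3)    [3 ≡ 3 mod 8 ⇒ (2 / 3) = -1]
  = -1    [(1 / 3) = 1]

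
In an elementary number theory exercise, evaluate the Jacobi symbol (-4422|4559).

1

Pull out -1: (-4422|4559) = (-1|4559)·(4422|4559). Since 4559 ≡ 3 (mod 4), (-1|4559) = -1. Now have -(4422|4559).
Factor out 2: 4422 = 2·2211. Since 4559 ≡ 7 (mod 8), (2|4559) = +1. Now have -(2211|4559).
Both 2211 ≡ 3 and 4559 ≡ 3 (mod 4), so reciprocity gives (2211|4559) = -(4559|2211). Reduce: 4559 ≡ 137 (mod 2211). Now have (137|2211).
137 ≡ 1 (mod 4), so quadratic reciprocity gives (137|2211) = (2211|137). Reduce: 2211 ≡ 19 (mod 137). Now have (19|137).
137 ≡ 1 (mod 4), so quadratic reciprocity gives (19|137) = (137|19). Reduce: 137 ≡ 4 (mod 19). Now have (4|19).
Factor out 2: 4 = 2^2. Since 19 ≡ 3 (mod 8), (2|19) = -1, and (2|19)^2 = +1. Now have (1|19).
(1|19) = 1. Collecting the sign factors: 1.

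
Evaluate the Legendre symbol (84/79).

(84/79)
  = (5/79)    [84 ≡ 5 mod 79]
  = (79/5)    [QR: 5 ≡ 1 mod 4, sign kept]
  = (4/5)    [79 ≡ 4 mod 5]
  = (1/5)    [5 ≡ 5 mod 8 ⇒ (2/5)^2 = +1]
  = 1    [(1/5) = 1]

1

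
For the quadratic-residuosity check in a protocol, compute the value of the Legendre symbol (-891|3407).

Pull out -1: (-891|3407) = (-1|3407)·(891|3407). Since 3407 ≡ 3 (mod 4), (-1|3407) = -1. Now have -(891|3407).
Both 891 ≡ 3 and 3407 ≡ 3 (mod 4), so reciprocity gives (891|3407) = -(3407|891). Reduce: 3407 ≡ 734 (mod 891). Now have (734|891).
Factor out 2: 734 = 2·367. Since 891 ≡ 3 (mod 8), (2|891) = -1. Now have -(367|891).
Both 367 ≡ 3 and 891 ≡ 3 (mod 4), so reciprocity gives (367|891) = -(891|367). Reduce: 891 ≡ 157 (mod 367). Now have (157|367).
157 ≡ 1 (mod 4), so quadratic reciprocity gives (157|367) = (367|157). Reduce: 367 ≡ 53 (mod 157). Now have (53|157).
53 ≡ 1 (mod 4), so quadratic reciprocity gives (53|157) = (157|53). Reduce: 157 ≡ 51 (mod 53). Now have (51|53).
53 ≡ 1 (mod 4), so quadratic reciprocity gives (51|53) = (53|51). Reduce: 53 ≡ 2 (mod 51). Now have (2|51).
Factor out 2: 2 = 2. Since 51 ≡ 3 (mod 8), (2|51) = -1. Now have -(1|51).
(1|51) = 1. Collecting the sign factors: -1.

-1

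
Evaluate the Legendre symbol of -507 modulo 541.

Reduce the numerator: -507 ≡ 34 (mod 541), so (-507|541) = (34|541).
Factor out 2: 34 = 2·17. Since 541 ≡ 5 (mod 8), (2|541) = -1. Now have -(17|541).
17 ≡ 1 (mod 4), so quadratic reciprocity gives (17|541) = (541|17). Reduce: 541 ≡ 14 (mod 17). Now have -(14|17).
Factor out 2: 14 = 2·7. Since 17 ≡ 1 (mod 8), (2|17) = +1. Now have -(7|17).
17 ≡ 1 (mod 4), so quadratic reciprocity gives (7|17) = (17|7). Reduce: 17 ≡ 3 (mod 7). Now have -(3|7).
Both 3 ≡ 3 and 7 ≡ 3 (mod 4), so reciprocity gives (3|7) = -(7|3). Reduce: 7 ≡ 1 (mod 3). Now have (1|3).
(1|3) = 1. Collecting the sign factors: 1.

1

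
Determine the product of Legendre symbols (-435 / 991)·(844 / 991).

By multiplicativity, (-435·844 / 991) = (-435 / 991)·(844 / 991).
First factor (-435 / 991):
(-435 / 991)
  = -(435 / 991)    [991 ≡ 3 mod 4 ⇒ (-1 / 991) = -1]
  = (991 / 435)    [QR: both ≡ 3 mod 4, sign flips]
  = (121 / 435)    [991 ≡ 121 mod 435]
  = (435 / 121)    [QR: 121 ≡ 1 mod 4, sign kept]
  = (72 / 121)    [435 ≡ 72 mod 121]
  = (9 / 121)    [121 ≡ 1 mod 8 ⇒ (2 / 121)^3 = +1]
  = (121 / 9)    [QR: 9 ≡ 1 mod 4, sign kept]
  = (4 / 9)    [121 ≡ 4 mod 9]
  = (1 / 9)    [9 ≡ 1 mod 8 ⇒ (2 / 9)^2 = +1]
  = 1    [(1 / 9) = 1]
Second factor (844 / 991):
(844 / 991)
  = (211 / 991)    [991 ≡ 7 mod 8 ⇒ (2 / 991)^2 = +1]
  = -(991 / 211)    [QR: both ≡ 3 mod 4, sign flips]
  = -(147 / 211)    [991 ≡ 147 mod 211]
  = (211 / 147)    [QR: both ≡ 3 mod 4, sign flips]
  = (64 / 147)    [211 ≡ 64 mod 147]
  = (1 / 147)    [147 ≡ 3 mod 8 ⇒ (2 / 147)^6 = +1]
  = 1    [(1 / 147) = 1]
Product: (1)·(1) = 1.

1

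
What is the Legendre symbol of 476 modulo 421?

Reduce the numerator: 476 ≡ 55 (mod 421), so (476|421) = (55|421).
421 ≡ 1 (mod 4), so quadratic reciprocity gives (55|421) = (421|55). Reduce: 421 ≡ 36 (mod 55). Now have (36|55).
Factor out 2: 36 = 2^2·9. Since 55 ≡ 7 (mod 8), (2|55) = +1, and (2|55)^2 = +1. Now have (9|55).
9 ≡ 1 (mod 4), so quadratic reciprocity gives (9|55) = (55|9). Reduce: 55 ≡ 1 (mod 9). Now have (1|9).
(1|9) = 1. Collecting the sign factors: 1.

1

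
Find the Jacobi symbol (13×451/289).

1

By multiplicativity, (13·451/289) = (13/289)·(451/289).
First factor (13/289):
13 ≡ 1 (mod 4), so quadratic reciprocity gives (13/289) = (289/13). Reduce: 289 ≡ 3 (mod 13). Now have (3/13).
13 ≡ 1 (mod 4), so quadratic reciprocity gives (3/13) = (13/3). Reduce: 13 ≡ 1 (mod 3). Now have (1/3).
(1/3) = 1. Collecting the sign factors: 1.
Second factor (451/289):
Reduce the numerator: 451 ≡ 162 (mod 289), so (451/289) = (162/289).
Factor out 2: 162 = 2·81. Since 289 ≡ 1 (mod 8), (2/289) = +1. Now have (81/289).
81 ≡ 1 (mod 4), so quadratic reciprocity gives (81/289) = (289/81). Reduce: 289 ≡ 46 (mod 81). Now have (46/81).
Factor out 2: 46 = 2·23. Since 81 ≡ 1 (mod 8), (2/81) = +1. Now have (23/81).
81 ≡ 1 (mod 4), so quadratic reciprocity gives (23/81) = (81/23). Reduce: 81 ≡ 12 (mod 23). Now have (12/23).
Factor out 2: 12 = 2^2·3. Since 23 ≡ 7 (mod 8), (2/23) = +1, and (2/23)^2 = +1. Now have (3/23).
Both 3 ≡ 3 and 23 ≡ 3 (mod 4), so reciprocity gives (3/23) = -(23/3). Reduce: 23 ≡ 2 (mod 3). Now have -(2/3).
Factor out 2: 2 = 2. Since 3 ≡ 3 (mod 8), (2/3) = -1. Now have (1/3).
(1/3) = 1. Collecting the sign factors: 1.
Product: (1)·(1) = 1.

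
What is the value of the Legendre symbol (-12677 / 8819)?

1

(-12677 / 8819)
  = (4961 / 8819)    [-12677 ≡ 4961 mod 8819]
  = (8819 / 4961)    [QR: 4961 ≡ 1 mod 4, sign kept]
  = (3858 / 4961)    [8819 ≡ 3858 mod 4961]
  = (1929 / 4961)    [4961 ≡ 1 mod 8 ⇒ (2 / 4961) = +1]
  = (4961 / 1929)    [QR: 1929 ≡ 1 mod 4, sign kept]
  = (1103 / 1929)    [4961 ≡ 1103 mod 1929]
  = (1929 / 1103)    [QR: 1929 ≡ 1 mod 4, sign kept]
  = (826 / 1103)    [1929 ≡ 826 mod 1103]
  = (413 / 1103)    [1103 ≡ 7 mod 8 ⇒ (2 / 1103) = +1]
  = (1103 / 413)    [QR: 413 ≡ 1 mod 4, sign kept]
  = (277 / 413)    [1103 ≡ 277 mod 413]
  = (413 / 277)    [QR: 277 ≡ 1 mod 4, sign kept]
  = (136 / 277)    [413 ≡ 136 mod 277]
  = -(17 / 277)    [277 ≡ 5 mod 8 ⇒ (2 / 277)^3 = -1]
  = -(277 / 17)    [QR: 17 ≡ 1 mod 4, sign kept]
  = -(5 / 17)    [277 ≡ 5 mod 17]
  = -(17 / 5)    [QR: 5 ≡ 1 mod 4, sign kept]
  = -(2 / 5)    [17 ≡ 2 mod 5]
  = (1 / 5)    [5 ≡ 5 mod 8 ⇒ (2 / 5) = -1]
  = 1    [(1 / 5) = 1]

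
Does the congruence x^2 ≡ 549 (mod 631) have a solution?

(549/631)
  = (631/549)    [QR: 549 ≡ 1 mod 4, sign kept]
  = (82/549)    [631 ≡ 82 mod 549]
  = -(41/549)    [549 ≡ 5 mod 8 ⇒ (2/549) = -1]
  = -(549/41)    [QR: 41 ≡ 1 mod 4, sign kept]
  = -(16/41)    [549 ≡ 16 mod 41]
  = -(1/41)    [41 ≡ 1 mod 8 ⇒ (2/41)^4 = +1]
  = -1    [(1/41) = 1]
The Legendre symbol is -1, so x^2 ≡ 549 (mod 631) has no solution.

no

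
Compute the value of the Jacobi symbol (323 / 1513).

(323 / 1513)
  = (1513 / 323)    [QR: 1513 ≡ 1 mod 4, sign kept]
  = (221 / 323)    [1513 ≡ 221 mod 323]
  = (323 / 221)    [QR: 221 ≡ 1 mod 4, sign kept]
  = (102 / 221)    [323 ≡ 102 mod 221]
  = -(51 / 221)    [221 ≡ 5 mod 8 ⇒ (2 / 221) = -1]
  = -(221 / 51)    [QR: 221 ≡ 1 mod 4, sign kept]
  = -(17 / 51)    [221 ≡ 17 mod 51]
  = -(51 / 17)    [QR: 17 ≡ 1 mod 4, sign kept]
  = -(0 / 17)    [51 ≡ 0 mod 17]
  = 0    [numerator 0, gcd > 1]

0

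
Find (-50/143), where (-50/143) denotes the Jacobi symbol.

(-50/143)
  = -(50/143)    [143 ≡ 3 mod 4 ⇒ (-1/143) = -1]
  = -(25/143)    [143 ≡ 7 mod 8 ⇒ (2/143) = +1]
  = -(143/25)    [QR: 25 ≡ 1 mod 4, sign kept]
  = -(18/25)    [143 ≡ 18 mod 25]
  = -(9/25)    [25 ≡ 1 mod 8 ⇒ (2/25) = +1]
  = -(25/9)    [QR: 9 ≡ 1 mod 4, sign kept]
  = -(7/9)    [25 ≡ 7 mod 9]
  = -(9/7)    [QR: 9 ≡ 1 mod 4, sign kept]
  = -(2/7)    [9 ≡ 2 mod 7]
  = -(1/7)    [7 ≡ 7 mod 8 ⇒ (2/7) = +1]
  = -1    [(1/7) = 1]

-1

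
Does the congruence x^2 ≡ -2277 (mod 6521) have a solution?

yes

(-2277/6521)
  = (4244/6521)    [-2277 ≡ 4244 mod 6521]
  = (1061/6521)    [6521 ≡ 1 mod 8 ⇒ (2/6521)^2 = +1]
  = (6521/1061)    [QR: 1061 ≡ 1 mod 4, sign kept]
  = (155/1061)    [6521 ≡ 155 mod 1061]
  = (1061/155)    [QR: 1061 ≡ 1 mod 4, sign kept]
  = (131/155)    [1061 ≡ 131 mod 155]
  = -(155/131)    [QR: both ≡ 3 mod 4, sign flips]
  = -(24/131)    [155 ≡ 24 mod 131]
  = (3/131)    [131 ≡ 3 mod 8 ⇒ (2/131)^3 = -1]
  = -(131/3)    [QR: both ≡ 3 mod 4, sign flips]
  = -(2/3)    [131 ≡ 2 mod 3]
  = (1/3)    [3 ≡ 3 mod 8 ⇒ (2/3) = -1]
  = 1    [(1/3) = 1]
(-2277/6521) = 1, and 6521 is prime, so -2277 is a quadratic residue mod 6521.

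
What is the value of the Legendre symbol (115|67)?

-1

(115|67)
  = (48|67)    [115 ≡ 48 mod 67]
  = (3|67)    [67 ≡ 3 mod 8 ⇒ (2|67)^4 = +1]
  = -(67|3)    [QR: both ≡ 3 mod 4, sign flips]
  = -(1|3)    [67 ≡ 1 mod 3]
  = -1    [(1|3) = 1]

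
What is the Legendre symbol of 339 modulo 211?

-1

(339 / 211)
  = (128 / 211)    [339 ≡ 128 mod 211]
  = -(1 / 211)    [211 ≡ 3 mod 8 ⇒ (2 / 211)^7 = -1]
  = -1    [(1 / 211) = 1]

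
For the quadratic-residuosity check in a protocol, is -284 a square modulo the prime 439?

no

Reduce the numerator: -284 ≡ 155 (mod 439), so (-284/439) = (155/439).
Both 155 ≡ 3 and 439 ≡ 3 (mod 4), so reciprocity gives (155/439) = -(439/155). Reduce: 439 ≡ 129 (mod 155). Now have -(129/155).
129 ≡ 1 (mod 4), so quadratic reciprocity gives (129/155) = (155/129). Reduce: 155 ≡ 26 (mod 129). Now have -(26/129).
Factor out 2: 26 = 2·13. Since 129 ≡ 1 (mod 8), (2/129) = +1. Now have -(13/129).
13 ≡ 1 (mod 4), so quadratic reciprocity gives (13/129) = (129/13). Reduce: 129 ≡ 12 (mod 13). Now have -(12/13).
Factor out 2: 12 = 2^2·3. Since 13 ≡ 5 (mod 8), (2/13) = -1, and (2/13)^2 = +1. Now have -(3/13).
13 ≡ 1 (mod 4), so quadratic reciprocity gives (3/13) = (13/3). Reduce: 13 ≡ 1 (mod 3). Now have -(1/3).
(1/3) = 1. Collecting the sign factors: -1.
The Legendre symbol is -1, so x^2 ≡ -284 (mod 439) has no solution.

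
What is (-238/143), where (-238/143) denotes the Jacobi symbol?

(-238/143)
  = -(238/143)    [143 ≡ 3 mod 4 ⇒ (-1/143) = -1]
  = -(95/143)    [238 ≡ 95 mod 143]
  = (143/95)    [QR: both ≡ 3 mod 4, sign flips]
  = (48/95)    [143 ≡ 48 mod 95]
  = (3/95)    [95 ≡ 7 mod 8 ⇒ (2/95)^4 = +1]
  = -(95/3)    [QR: both ≡ 3 mod 4, sign flips]
  = -(2/3)    [95 ≡ 2 mod 3]
  = (1/3)    [3 ≡ 3 mod 8 ⇒ (2/3) = -1]
  = 1    [(1/3) = 1]

1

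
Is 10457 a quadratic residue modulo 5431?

(10457/5431)
  = (5026/5431)    [10457 ≡ 5026 mod 5431]
  = (2513/5431)    [5431 ≡ 7 mod 8 ⇒ (2/5431) = +1]
  = (5431/2513)    [QR: 2513 ≡ 1 mod 4, sign kept]
  = (405/2513)    [5431 ≡ 405 mod 2513]
  = (2513/405)    [QR: 405 ≡ 1 mod 4, sign kept]
  = (83/405)    [2513 ≡ 83 mod 405]
  = (405/83)    [QR: 405 ≡ 1 mod 4, sign kept]
  = (73/83)    [405 ≡ 73 mod 83]
  = (83/73)    [QR: 73 ≡ 1 mod 4, sign kept]
  = (10/73)    [83 ≡ 10 mod 73]
  = (5/73)    [73 ≡ 1 mod 8 ⇒ (2/73) = +1]
  = (73/5)    [QR: 5 ≡ 1 mod 4, sign kept]
  = (3/5)    [73 ≡ 3 mod 5]
  = (5/3)    [QR: 5 ≡ 1 mod 4, sign kept]
  = (2/3)    [5 ≡ 2 mod 3]
  = -(1/3)    [3 ≡ 3 mod 8 ⇒ (2/3) = -1]
  = -1    [(1/3) = 1]
(10457/5431) = -1, and 5431 is prime, so 10457 is not a quadratic residue mod 5431.

no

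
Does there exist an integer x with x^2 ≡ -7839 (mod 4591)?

(-7839|4591)
  = (1343|4591)    [-7839 ≡ 1343 mod 4591]
  = -(4591|1343)    [QR: both ≡ 3 mod 4, sign flips]
  = -(562|1343)    [4591 ≡ 562 mod 1343]
  = -(281|1343)    [1343 ≡ 7 mod 8 ⇒ (2|1343) = +1]
  = -(1343|281)    [QR: 281 ≡ 1 mod 4, sign kept]
  = -(219|281)    [1343 ≡ 219 mod 281]
  = -(281|219)    [QR: 281 ≡ 1 mod 4, sign kept]
  = -(62|219)    [281 ≡ 62 mod 219]
  = (31|219)    [219 ≡ 3 mod 8 ⇒ (2|219) = -1]
  = -(219|31)    [QR: both ≡ 3 mod 4, sign flips]
  = -(2|31)    [219 ≡ 2 mod 31]
  = -(1|31)    [31 ≡ 7 mod 8 ⇒ (2|31) = +1]
  = -1    [(1|31) = 1]
The Legendre symbol is -1, so x^2 ≡ -7839 (mod 4591) has no solution.

no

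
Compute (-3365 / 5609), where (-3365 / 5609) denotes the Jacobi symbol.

1

(-3365 / 5609)
  = (2244 / 5609)    [-3365 ≡ 2244 mod 5609]
  = (561 / 5609)    [5609 ≡ 1 mod 8 ⇒ (2 / 5609)^2 = +1]
  = (5609 / 561)    [QR: 561 ≡ 1 mod 4, sign kept]
  = (560 / 561)    [5609 ≡ 560 mod 561]
  = (35 / 561)    [561 ≡ 1 mod 8 ⇒ (2 / 561)^4 = +1]
  = (561 / 35)    [QR: 561 ≡ 1 mod 4, sign kept]
  = (1 / 35)    [561 ≡ 1 mod 35]
  = 1    [(1 / 35) = 1]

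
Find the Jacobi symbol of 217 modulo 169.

1

Reduce the numerator: 217 ≡ 48 (mod 169), so (217 / 169) = (48 / 169).
Factor out 2: 48 = 2^4·3. Since 169 ≡ 1 (mod 8), (2 / 169) = +1, and (2 / 169)^4 = +1. Now have (3 / 169).
169 ≡ 1 (mod 4), so quadratic reciprocity gives (3 / 169) = (169 / 3). Reduce: 169 ≡ 1 (mod 3). Now have (1 / 3).
(1 / 3) = 1. Collecting the sign factors: 1.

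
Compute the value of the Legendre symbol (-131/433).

Pull out -1: (-131/433) = (-1/433)·(131/433). Since 433 ≡ 1 (mod 4), (-1/433) = +1. Now have (131/433).
433 ≡ 1 (mod 4), so quadratic reciprocity gives (131/433) = (433/131). Reduce: 433 ≡ 40 (mod 131). Now have (40/131).
Factor out 2: 40 = 2^3·5. Since 131 ≡ 3 (mod 8), (2/131) = -1, and (2/131)^3 = -1. Now have -(5/131).
5 ≡ 1 (mod 4), so quadratic reciprocity gives (5/131) = (131/5). Reduce: 131 ≡ 1 (mod 5). Now have -(1/5).
(1/5) = 1. Collecting the sign factors: -1.

-1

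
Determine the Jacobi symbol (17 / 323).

(17 / 323)
  = (323 / 17)    [QR: 17 ≡ 1 mod 4, sign kept]
  = (0 / 17)    [323 ≡ 0 mod 17]
  = 0    [numerator 0, gcd > 1]

0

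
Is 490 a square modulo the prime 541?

Factor out 2: 490 = 2·245. Since 541 ≡ 5 (mod 8), (2/541) = -1. Now have -(245/541).
245 ≡ 1 (mod 4), so quadratic reciprocity gives (245/541) = (541/245). Reduce: 541 ≡ 51 (mod 245). Now have -(51/245).
245 ≡ 1 (mod 4), so quadratic reciprocity gives (51/245) = (245/51). Reduce: 245 ≡ 41 (mod 51). Now have -(41/51).
41 ≡ 1 (mod 4), so quadratic reciprocity gives (41/51) = (51/41). Reduce: 51 ≡ 10 (mod 41). Now have -(10/41).
Factor out 2: 10 = 2·5. Since 41 ≡ 1 (mod 8), (2/41) = +1. Now have -(5/41).
5 ≡ 1 (mod 4), so quadratic reciprocity gives (5/41) = (41/5). Reduce: 41 ≡ 1 (mod 5). Now have -(1/5).
(1/5) = 1. Collecting the sign factors: -1.
(490/541) = -1, and 541 is prime, so 490 is not a quadratic residue mod 541.

no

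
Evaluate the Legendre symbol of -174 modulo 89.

Pull out -1: (-174/89) = (-1/89)·(174/89). Since 89 ≡ 1 (mod 4), (-1/89) = +1. Now have (174/89).
Reduce the numerator: 174 ≡ 85 (mod 89), so (174/89) = (85/89).
85 ≡ 1 (mod 4), so quadratic reciprocity gives (85/89) = (89/85). Reduce: 89 ≡ 4 (mod 85). Now have (4/85).
Factor out 2: 4 = 2^2. Since 85 ≡ 5 (mod 8), (2/85) = -1, and (2/85)^2 = +1. Now have (1/85).
(1/85) = 1. Collecting the sign factors: 1.

1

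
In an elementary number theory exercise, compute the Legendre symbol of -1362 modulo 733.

1

Reduce the numerator: -1362 ≡ 104 (mod 733), so (-1362/733) = (104/733).
Factor out 2: 104 = 2^3·13. Since 733 ≡ 5 (mod 8), (2/733) = -1, and (2/733)^3 = -1. Now have -(13/733).
13 ≡ 1 (mod 4), so quadratic reciprocity gives (13/733) = (733/13). Reduce: 733 ≡ 5 (mod 13). Now have -(5/13).
5 ≡ 1 (mod 4), so quadratic reciprocity gives (5/13) = (13/5). Reduce: 13 ≡ 3 (mod 5). Now have -(3/5).
5 ≡ 1 (mod 4), so quadratic reciprocity gives (3/5) = (5/3). Reduce: 5 ≡ 2 (mod 3). Now have -(2/3).
Factor out 2: 2 = 2. Since 3 ≡ 3 (mod 8), (2/3) = -1. Now have (1/3).
(1/3) = 1. Collecting the sign factors: 1.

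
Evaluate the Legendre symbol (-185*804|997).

By multiplicativity, (-185·804|997) = (-185|997)·(804|997).
First factor (-185|997):
Pull out -1: (-185|997) = (-1|997)·(185|997). Since 997 ≡ 1 (mod 4), (-1|997) = +1. Now have (185|997).
185 ≡ 1 (mod 4), so quadratic reciprocity gives (185|997) = (997|185). Reduce: 997 ≡ 72 (mod 185). Now have (72|185).
Factor out 2: 72 = 2^3·9. Since 185 ≡ 1 (mod 8), (2|185) = +1, and (2|185)^3 = +1. Now have (9|185).
9 ≡ 1 (mod 4), so quadratic reciprocity gives (9|185) = (185|9). Reduce: 185 ≡ 5 (mod 9). Now have (5|9).
5 ≡ 1 (mod 4), so quadratic reciprocity gives (5|9) = (9|5). Reduce: 9 ≡ 4 (mod 5). Now have (4|5).
Factor out 2: 4 = 2^2. Since 5 ≡ 5 (mod 8), (2|5) = -1, and (2|5)^2 = +1. Now have (1|5).
(1|5) = 1. Collecting the sign factors: 1.
Second factor (804|997):
Factor out 2: 804 = 2^2·201. Since 997 ≡ 5 (mod 8), (2|997) = -1, and (2|997)^2 = +1. Now have (201|997).
201 ≡ 1 (mod 4), so quadratic reciprocity gives (201|997) = (997|201). Reduce: 997 ≡ 193 (mod 201). Now have (193|201).
193 ≡ 1 (mod 4), so quadratic reciprocity gives (193|201) = (201|193). Reduce: 201 ≡ 8 (mod 193). Now have (8|193).
Factor out 2: 8 = 2^3. Since 193 ≡ 1 (mod 8), (2|193) = +1, and (2|193)^3 = +1. Now have (1|193).
(1|193) = 1. Collecting the sign factors: 1.
Product: (1)·(1) = 1.

1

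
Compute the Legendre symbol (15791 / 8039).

1

Reduce the numerator: 15791 ≡ 7752 (mod 8039), so (15791 / 8039) = (7752 / 8039).
Factor out 2: 7752 = 2^3·969. Since 8039 ≡ 7 (mod 8), (2 / 8039) = +1, and (2 / 8039)^3 = +1. Now have (969 / 8039).
969 ≡ 1 (mod 4), so quadratic reciprocity gives (969 / 8039) = (8039 / 969). Reduce: 8039 ≡ 287 (mod 969). Now have (287 / 969).
969 ≡ 1 (mod 4), so quadratic reciprocity gives (287 / 969) = (969 / 287). Reduce: 969 ≡ 108 (mod 287). Now have (108 / 287).
Factor out 2: 108 = 2^2·27. Since 287 ≡ 7 (mod 8), (2 / 287) = +1, and (2 / 287)^2 = +1. Now have (27 / 287).
Both 27 ≡ 3 and 287 ≡ 3 (mod 4), so reciprocity gives (27 / 287) = -(287 / 27). Reduce: 287 ≡ 17 (mod 27). Now have -(17 / 27).
17 ≡ 1 (mod 4), so quadratic reciprocity gives (17 / 27) = (27 / 17). Reduce: 27 ≡ 10 (mod 17). Now have -(10 / 17).
Factor out 2: 10 = 2·5. Since 17 ≡ 1 (mod 8), (2 / 17) = +1. Now have -(5 / 17).
5 ≡ 1 (mod 4), so quadratic reciprocity gives (5 / 17) = (17 / 5). Reduce: 17 ≡ 2 (mod 5). Now have -(2 / 5).
Factor out 2: 2 = 2. Since 5 ≡ 5 (mod 8), (2 / 5) = -1. Now have (1 / 5).
(1 / 5) = 1. Collecting the sign factors: 1.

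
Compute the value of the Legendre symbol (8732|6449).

Reduce the numerator: 8732 ≡ 2283 (mod 6449), so (8732|6449) = (2283|6449).
6449 ≡ 1 (mod 4), so quadratic reciprocity gives (2283|6449) = (6449|2283). Reduce: 6449 ≡ 1883 (mod 2283). Now have (1883|2283).
Both 1883 ≡ 3 and 2283 ≡ 3 (mod 4), so reciprocity gives (1883|2283) = -(2283|1883). Reduce: 2283 ≡ 400 (mod 1883). Now have -(400|1883).
Factor out 2: 400 = 2^4·25. Since 1883 ≡ 3 (mod 8), (2|1883) = -1, and (2|1883)^4 = +1. Now have -(25|1883).
25 ≡ 1 (mod 4), so quadratic reciprocity gives (25|1883) = (1883|25). Reduce: 1883 ≡ 8 (mod 25). Now have -(8|25).
Factor out 2: 8 = 2^3. Since 25 ≡ 1 (mod 8), (2|25) = +1, and (2|25)^3 = +1. Now have -(1|25).
(1|25) = 1. Collecting the sign factors: -1.

-1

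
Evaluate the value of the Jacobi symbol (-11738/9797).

Reduce the numerator: -11738 ≡ 7856 (mod 9797), so (-11738/9797) = (7856/9797).
Factor out 2: 7856 = 2^4·491. Since 9797 ≡ 5 (mod 8), (2/9797) = -1, and (2/9797)^4 = +1. Now have (491/9797).
9797 ≡ 1 (mod 4), so quadratic reciprocity gives (491/9797) = (9797/491). Reduce: 9797 ≡ 468 (mod 491). Now have (468/491).
Factor out 2: 468 = 2^2·117. Since 491 ≡ 3 (mod 8), (2/491) = -1, and (2/491)^2 = +1. Now have (117/491).
117 ≡ 1 (mod 4), so quadratic reciprocity gives (117/491) = (491/117). Reduce: 491 ≡ 23 (mod 117). Now have (23/117).
117 ≡ 1 (mod 4), so quadratic reciprocity gives (23/117) = (117/23). Reduce: 117 ≡ 2 (mod 23). Now have (2/23).
Factor out 2: 2 = 2. Since 23 ≡ 7 (mod 8), (2/23) = +1. Now have (1/23).
(1/23) = 1. Collecting the sign factors: 1.

1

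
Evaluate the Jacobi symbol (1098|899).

-1

Reduce the numerator: 1098 ≡ 199 (mod 899), so (1098|899) = (199|899).
Both 199 ≡ 3 and 899 ≡ 3 (mod 4), so reciprocity gives (199|899) = -(899|199). Reduce: 899 ≡ 103 (mod 199). Now have -(103|199).
Both 103 ≡ 3 and 199 ≡ 3 (mod 4), so reciprocity gives (103|199) = -(199|103). Reduce: 199 ≡ 96 (mod 103). Now have (96|103).
Factor out 2: 96 = 2^5·3. Since 103 ≡ 7 (mod 8), (2|103) = +1, and (2|103)^5 = +1. Now have (3|103).
Both 3 ≡ 3 and 103 ≡ 3 (mod 4), so reciprocity gives (3|103) = -(103|3). Reduce: 103 ≡ 1 (mod 3). Now have -(1|3).
(1|3) = 1. Collecting the sign factors: -1.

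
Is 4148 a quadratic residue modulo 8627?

no

(4148|8627)
  = (1037|8627)    [8627 ≡ 3 mod 8 ⇒ (2|8627)^2 = +1]
  = (8627|1037)    [QR: 1037 ≡ 1 mod 4, sign kept]
  = (331|1037)    [8627 ≡ 331 mod 1037]
  = (1037|331)    [QR: 1037 ≡ 1 mod 4, sign kept]
  = (44|331)    [1037 ≡ 44 mod 331]
  = (11|331)    [331 ≡ 3 mod 8 ⇒ (2|331)^2 = +1]
  = -(331|11)    [QR: both ≡ 3 mod 4, sign flips]
  = -(1|11)    [331 ≡ 1 mod 11]
  = -1    [(1|11) = 1]
(4148|8627) = -1, and 8627 is prime, so 4148 is not a quadratic residue mod 8627.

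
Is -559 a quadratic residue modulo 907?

Reduce the numerator: -559 ≡ 348 (mod 907), so (-559/907) = (348/907).
Factor out 2: 348 = 2^2·87. Since 907 ≡ 3 (mod 8), (2/907) = -1, and (2/907)^2 = +1. Now have (87/907).
Both 87 ≡ 3 and 907 ≡ 3 (mod 4), so reciprocity gives (87/907) = -(907/87). Reduce: 907 ≡ 37 (mod 87). Now have -(37/87).
37 ≡ 1 (mod 4), so quadratic reciprocity gives (37/87) = (87/37). Reduce: 87 ≡ 13 (mod 37). Now have -(13/37).
13 ≡ 1 (mod 4), so quadratic reciprocity gives (13/37) = (37/13). Reduce: 37 ≡ 11 (mod 13). Now have -(11/13).
13 ≡ 1 (mod 4), so quadratic reciprocity gives (11/13) = (13/11). Reduce: 13 ≡ 2 (mod 11). Now have -(2/11).
Factor out 2: 2 = 2. Since 11 ≡ 3 (mod 8), (2/11) = -1. Now have (1/11).
(1/11) = 1. Collecting the sign factors: 1.
(-559/907) = 1, and 907 is prime, so -559 is a quadratic residue mod 907.

yes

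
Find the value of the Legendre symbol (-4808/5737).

(-4808/5737)
  = (4808/5737)    [5737 ≡ 1 mod 4 ⇒ (-1/5737) = +1]
  = (601/5737)    [5737 ≡ 1 mod 8 ⇒ (2/5737)^3 = +1]
  = (5737/601)    [QR: 601 ≡ 1 mod 4, sign kept]
  = (328/601)    [5737 ≡ 328 mod 601]
  = (41/601)    [601 ≡ 1 mod 8 ⇒ (2/601)^3 = +1]
  = (601/41)    [QR: 41 ≡ 1 mod 4, sign kept]
  = (27/41)    [601 ≡ 27 mod 41]
  = (41/27)    [QR: 41 ≡ 1 mod 4, sign kept]
  = (14/27)    [41 ≡ 14 mod 27]
  = -(7/27)    [27 ≡ 3 mod 8 ⇒ (2/27) = -1]
  = (27/7)    [QR: both ≡ 3 mod 4, sign flips]
  = (6/7)    [27 ≡ 6 mod 7]
  = (3/7)    [7 ≡ 7 mod 8 ⇒ (2/7) = +1]
  = -(7/3)    [QR: both ≡ 3 mod 4, sign flips]
  = -(1/3)    [7 ≡ 1 mod 3]
  = -1    [(1/3) = 1]

-1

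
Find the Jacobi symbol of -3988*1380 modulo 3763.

By multiplicativity, (-3988·1380|3763) = (-3988|3763)·(1380|3763).
First factor (-3988|3763):
Reduce the numerator: -3988 ≡ 3538 (mod 3763), so (-3988|3763) = (3538|3763).
Factor out 2: 3538 = 2·1769. Since 3763 ≡ 3 (mod 8), (2|3763) = -1. Now have -(1769|3763).
1769 ≡ 1 (mod 4), so quadratic reciprocity gives (1769|3763) = (3763|1769). Reduce: 3763 ≡ 225 (mod 1769). Now have -(225|1769).
225 ≡ 1 (mod 4), so quadratic reciprocity gives (225|1769) = (1769|225). Reduce: 1769 ≡ 194 (mod 225). Now have -(194|225).
Factor out 2: 194 = 2·97. Since 225 ≡ 1 (mod 8), (2|225) = +1. Now have -(97|225).
97 ≡ 1 (mod 4), so quadratic reciprocity gives (97|225) = (225|97). Reduce: 225 ≡ 31 (mod 97). Now have -(31|97).
97 ≡ 1 (mod 4), so quadratic reciprocity gives (31|97) = (97|31). Reduce: 97 ≡ 4 (mod 31). Now have -(4|31).
Factor out 2: 4 = 2^2. Since 31 ≡ 7 (mod 8), (2|31) = +1, and (2|31)^2 = +1. Now have -(1|31).
(1|31) = 1. Collecting the sign factors: -1.
Second factor (1380|3763):
Factor out 2: 1380 = 2^2·345. Since 3763 ≡ 3 (mod 8), (2|3763) = -1, and (2|3763)^2 = +1. Now have (345|3763).
345 ≡ 1 (mod 4), so quadratic reciprocity gives (345|3763) = (3763|345). Reduce: 3763 ≡ 313 (mod 345). Now have (313|345).
313 ≡ 1 (mod 4), so quadratic reciprocity gives (313|345) = (345|313). Reduce: 345 ≡ 32 (mod 313). Now have (32|313).
Factor out 2: 32 = 2^5. Since 313 ≡ 1 (mod 8), (2|313) = +1, and (2|313)^5 = +1. Now have (1|313).
(1|313) = 1. Collecting the sign factors: 1.
Product: (-1)·(1) = -1.

-1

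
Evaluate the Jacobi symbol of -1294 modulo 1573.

-1

(-1294|1573)
  = (279|1573)    [-1294 ≡ 279 mod 1573]
  = (1573|279)    [QR: 1573 ≡ 1 mod 4, sign kept]
  = (178|279)    [1573 ≡ 178 mod 279]
  = (89|279)    [279 ≡ 7 mod 8 ⇒ (2|279) = +1]
  = (279|89)    [QR: 89 ≡ 1 mod 4, sign kept]
  = (12|89)    [279 ≡ 12 mod 89]
  = (3|89)    [89 ≡ 1 mod 8 ⇒ (2|89)^2 = +1]
  = (89|3)    [QR: 89 ≡ 1 mod 4, sign kept]
  = (2|3)    [89 ≡ 2 mod 3]
  = -(1|3)    [3 ≡ 3 mod 8 ⇒ (2|3) = -1]
  = -1    [(1|3) = 1]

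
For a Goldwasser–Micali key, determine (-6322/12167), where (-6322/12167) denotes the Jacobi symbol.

(-6322/12167)
  = (5845/12167)    [-6322 ≡ 5845 mod 12167]
  = (12167/5845)    [QR: 5845 ≡ 1 mod 4, sign kept]
  = (477/5845)    [12167 ≡ 477 mod 5845]
  = (5845/477)    [QR: 477 ≡ 1 mod 4, sign kept]
  = (121/477)    [5845 ≡ 121 mod 477]
  = (477/121)    [QR: 121 ≡ 1 mod 4, sign kept]
  = (114/121)    [477 ≡ 114 mod 121]
  = (57/121)    [121 ≡ 1 mod 8 ⇒ (2/121) = +1]
  = (121/57)    [QR: 57 ≡ 1 mod 4, sign kept]
  = (7/57)    [121 ≡ 7 mod 57]
  = (57/7)    [QR: 57 ≡ 1 mod 4, sign kept]
  = (1/7)    [57 ≡ 1 mod 7]
  = 1    [(1/7) = 1]

1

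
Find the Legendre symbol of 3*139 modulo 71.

By multiplicativity, (3·139/71) = (3/71)·(139/71).
First factor (3/71):
(3/71)
  = -(71/3)    [QR: both ≡ 3 mod 4, sign flips]
  = -(2/3)    [71 ≡ 2 mod 3]
  = (1/3)    [3 ≡ 3 mod 8 ⇒ (2/3) = -1]
  = 1    [(1/3) = 1]
Second factor (139/71):
(139/71)
  = (68/71)    [139 ≡ 68 mod 71]
  = (17/71)    [71 ≡ 7 mod 8 ⇒ (2/71)^2 = +1]
  = (71/17)    [QR: 17 ≡ 1 mod 4, sign kept]
  = (3/17)    [71 ≡ 3 mod 17]
  = (17/3)    [QR: 17 ≡ 1 mod 4, sign kept]
  = (2/3)    [17 ≡ 2 mod 3]
  = -(1/3)    [3 ≡ 3 mod 8 ⇒ (2/3) = -1]
  = -1    [(1/3) = 1]
Product: (1)·(-1) = -1.

-1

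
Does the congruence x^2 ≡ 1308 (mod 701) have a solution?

(1308|701)
  = (607|701)    [1308 ≡ 607 mod 701]
  = (701|607)    [QR: 701 ≡ 1 mod 4, sign kept]
  = (94|607)    [701 ≡ 94 mod 607]
  = (47|607)    [607 ≡ 7 mod 8 ⇒ (2|607) = +1]
  = -(607|47)    [QR: both ≡ 3 mod 4, sign flips]
  = -(43|47)    [607 ≡ 43 mod 47]
  = (47|43)    [QR: both ≡ 3 mod 4, sign flips]
  = (4|43)    [47 ≡ 4 mod 43]
  = (1|43)    [43 ≡ 3 mod 8 ⇒ (2|43)^2 = +1]
  = 1    [(1|43) = 1]
(1308|701) = 1, and 701 is prime, so 1308 is a quadratic residue mod 701.

yes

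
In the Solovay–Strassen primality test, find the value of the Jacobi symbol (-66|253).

Pull out -1: (-66|253) = (-1|253)·(66|253). Since 253 ≡ 1 (mod 4), (-1|253) = +1. Now have (66|253).
Factor out 2: 66 = 2·33. Since 253 ≡ 5 (mod 8), (2|253) = -1. Now have -(33|253).
33 ≡ 1 (mod 4), so quadratic reciprocity gives (33|253) = (253|33). Reduce: 253 ≡ 22 (mod 33). Now have -(22|33).
Factor out 2: 22 = 2·11. Since 33 ≡ 1 (mod 8), (2|33) = +1. Now have -(11|33).
33 ≡ 1 (mod 4), so quadratic reciprocity gives (11|33) = (33|11). Reduce: 33 ≡ 0 (mod 11). Now have -(0|11).
The numerator is now 0 with denominator 11 > 1: the symbol is 0.

0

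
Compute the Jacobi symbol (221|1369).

221 ≡ 1 (mod 4), so quadratic reciprocity gives (221|1369) = (1369|221). Reduce: 1369 ≡ 43 (mod 221). Now have (43|221).
221 ≡ 1 (mod 4), so quadratic reciprocity gives (43|221) = (221|43). Reduce: 221 ≡ 6 (mod 43). Now have (6|43).
Factor out 2: 6 = 2·3. Since 43 ≡ 3 (mod 8), (2|43) = -1. Now have -(3|43).
Both 3 ≡ 3 and 43 ≡ 3 (mod 4), so reciprocity gives (3|43) = -(43|3). Reduce: 43 ≡ 1 (mod 3). Now have (1|3).
(1|3) = 1. Collecting the sign factors: 1.

1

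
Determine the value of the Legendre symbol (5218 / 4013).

1

(5218 / 4013)
  = (1205 / 4013)    [5218 ≡ 1205 mod 4013]
  = (4013 / 1205)    [QR: 1205 ≡ 1 mod 4, sign kept]
  = (398 / 1205)    [4013 ≡ 398 mod 1205]
  = -(199 / 1205)    [1205 ≡ 5 mod 8 ⇒ (2 / 1205) = -1]
  = -(1205 / 199)    [QR: 1205 ≡ 1 mod 4, sign kept]
  = -(11 / 199)    [1205 ≡ 11 mod 199]
  = (199 / 11)    [QR: both ≡ 3 mod 4, sign flips]
  = (1 / 11)    [199 ≡ 1 mod 11]
  = 1    [(1 / 11) = 1]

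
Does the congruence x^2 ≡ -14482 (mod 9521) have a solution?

(-14482/9521)
  = (4560/9521)    [-14482 ≡ 4560 mod 9521]
  = (285/9521)    [9521 ≡ 1 mod 8 ⇒ (2/9521)^4 = +1]
  = (9521/285)    [QR: 285 ≡ 1 mod 4, sign kept]
  = (116/285)    [9521 ≡ 116 mod 285]
  = (29/285)    [285 ≡ 5 mod 8 ⇒ (2/285)^2 = +1]
  = (285/29)    [QR: 29 ≡ 1 mod 4, sign kept]
  = (24/29)    [285 ≡ 24 mod 29]
  = -(3/29)    [29 ≡ 5 mod 8 ⇒ (2/29)^3 = -1]
  = -(29/3)    [QR: 29 ≡ 1 mod 4, sign kept]
  = -(2/3)    [29 ≡ 2 mod 3]
  = (1/3)    [3 ≡ 3 mod 8 ⇒ (2/3) = -1]
  = 1    [(1/3) = 1]
The Legendre symbol is 1, so x^2 ≡ -14482 (mod 9521) has solution.

yes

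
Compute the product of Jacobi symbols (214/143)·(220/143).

By multiplicativity, (214·220/143) = (214/143)·(220/143).
First factor (214/143):
Reduce the numerator: 214 ≡ 71 (mod 143), so (214/143) = (71/143).
Both 71 ≡ 3 and 143 ≡ 3 (mod 4), so reciprocity gives (71/143) = -(143/71). Reduce: 143 ≡ 1 (mod 71). Now have -(1/71).
(1/71) = 1. Collecting the sign factors: -1.
Second factor (220/143):
Reduce the numerator: 220 ≡ 77 (mod 143), so (220/143) = (77/143).
77 ≡ 1 (mod 4), so quadratic reciprocity gives (77/143) = (143/77). Reduce: 143 ≡ 66 (mod 77). Now have (66/77).
Factor out 2: 66 = 2·33. Since 77 ≡ 5 (mod 8), (2/77) = -1. Now have -(33/77).
33 ≡ 1 (mod 4), so quadratic reciprocity gives (33/77) = (77/33). Reduce: 77 ≡ 11 (mod 33). Now have -(11/33).
33 ≡ 1 (mod 4), so quadratic reciprocity gives (11/33) = (33/11). Reduce: 33 ≡ 0 (mod 11). Now have -(0/11).
The numerator is now 0 with denominator 11 > 1: the symbol is 0.
Product: (-1)·(0) = 0.

0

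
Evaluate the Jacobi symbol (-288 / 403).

(-288 / 403)
  = (115 / 403)    [-288 ≡ 115 mod 403]
  = -(403 / 115)    [QR: both ≡ 3 mod 4, sign flips]
  = -(58 / 115)    [403 ≡ 58 mod 115]
  = (29 / 115)    [115 ≡ 3 mod 8 ⇒ (2 / 115) = -1]
  = (115 / 29)    [QR: 29 ≡ 1 mod 4, sign kept]
  = (28 / 29)    [115 ≡ 28 mod 29]
  = (7 / 29)    [29 ≡ 5 mod 8 ⇒ (2 / 29)^2 = +1]
  = (29 / 7)    [QR: 29 ≡ 1 mod 4, sign kept]
  = (1 / 7)    [29 ≡ 1 mod 7]
  = 1    [(1 / 7) = 1]

1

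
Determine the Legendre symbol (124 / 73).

(124 / 73)
  = (51 / 73)    [124 ≡ 51 mod 73]
  = (73 / 51)    [QR: 73 ≡ 1 mod 4, sign kept]
  = (22 / 51)    [73 ≡ 22 mod 51]
  = -(11 / 51)    [51 ≡ 3 mod 8 ⇒ (2 / 51) = -1]
  = (51 / 11)    [QR: both ≡ 3 mod 4, sign flips]
  = (7 / 11)    [51 ≡ 7 mod 11]
  = -(11 / 7)    [QR: both ≡ 3 mod 4, sign flips]
  = -(4 / 7)    [11 ≡ 4 mod 7]
  = -(1 / 7)    [7 ≡ 7 mod 8 ⇒ (2 / 7)^2 = +1]
  = -1    [(1 / 7) = 1]

-1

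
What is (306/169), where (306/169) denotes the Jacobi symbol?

(306/169)
  = (137/169)    [306 ≡ 137 mod 169]
  = (169/137)    [QR: 137 ≡ 1 mod 4, sign kept]
  = (32/137)    [169 ≡ 32 mod 137]
  = (1/137)    [137 ≡ 1 mod 8 ⇒ (2/137)^5 = +1]
  = 1    [(1/137) = 1]

1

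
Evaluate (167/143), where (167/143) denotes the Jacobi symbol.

1

Reduce the numerator: 167 ≡ 24 (mod 143), so (167/143) = (24/143).
Factor out 2: 24 = 2^3·3. Since 143 ≡ 7 (mod 8), (2/143) = +1, and (2/143)^3 = +1. Now have (3/143).
Both 3 ≡ 3 and 143 ≡ 3 (mod 4), so reciprocity gives (3/143) = -(143/3). Reduce: 143 ≡ 2 (mod 3). Now have -(2/3).
Factor out 2: 2 = 2. Since 3 ≡ 3 (mod 8), (2/3) = -1. Now have (1/3).
(1/3) = 1. Collecting the sign factors: 1.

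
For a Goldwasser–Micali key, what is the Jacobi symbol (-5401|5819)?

0

Reduce the numerator: -5401 ≡ 418 (mod 5819), so (-5401|5819) = (418|5819).
Factor out 2: 418 = 2·209. Since 5819 ≡ 3 (mod 8), (2|5819) = -1. Now have -(209|5819).
209 ≡ 1 (mod 4), so quadratic reciprocity gives (209|5819) = (5819|209). Reduce: 5819 ≡ 176 (mod 209). Now have -(176|209).
Factor out 2: 176 = 2^4·11. Since 209 ≡ 1 (mod 8), (2|209) = +1, and (2|209)^4 = +1. Now have -(11|209).
209 ≡ 1 (mod 4), so quadratic reciprocity gives (11|209) = (209|11). Reduce: 209 ≡ 0 (mod 11). Now have -(0|11).
The numerator is now 0 with denominator 11 > 1: the symbol is 0.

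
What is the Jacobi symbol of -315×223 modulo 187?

By multiplicativity, (-315·223/187) = (-315/187)·(223/187).
First factor (-315/187):
(-315/187)
  = (59/187)    [-315 ≡ 59 mod 187]
  = -(187/59)    [QR: both ≡ 3 mod 4, sign flips]
  = -(10/59)    [187 ≡ 10 mod 59]
  = (5/59)    [59 ≡ 3 mod 8 ⇒ (2/59) = -1]
  = (59/5)    [QR: 5 ≡ 1 mod 4, sign kept]
  = (4/5)    [59 ≡ 4 mod 5]
  = (1/5)    [5 ≡ 5 mod 8 ⇒ (2/5)^2 = +1]
  = 1    [(1/5) = 1]
Second factor (223/187):
(223/187)
  = (36/187)    [223 ≡ 36 mod 187]
  = (9/187)    [187 ≡ 3 mod 8 ⇒ (2/187)^2 = +1]
  = (187/9)    [QR: 9 ≡ 1 mod 4, sign kept]
  = (7/9)    [187 ≡ 7 mod 9]
  = (9/7)    [QR: 9 ≡ 1 mod 4, sign kept]
  = (2/7)    [9 ≡ 2 mod 7]
  = (1/7)    [7 ≡ 7 mod 8 ⇒ (2/7) = +1]
  = 1    [(1/7) = 1]
Product: (1)·(1) = 1.

1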